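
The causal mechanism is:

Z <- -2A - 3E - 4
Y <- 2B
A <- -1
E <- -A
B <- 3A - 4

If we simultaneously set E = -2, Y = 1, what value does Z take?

Under do(E = -2, Y = 1), each intervened variable's structural equation is replaced by its fixed value.
Z = -2A - 3E - 4  [with A=-1, E=-2]  = 4

4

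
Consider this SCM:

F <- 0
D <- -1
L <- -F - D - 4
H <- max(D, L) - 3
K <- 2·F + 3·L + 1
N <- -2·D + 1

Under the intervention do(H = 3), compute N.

3

Under do(H=3), the mechanism H <- max(D, L) - 3 is discarded; H is fixed at 3.
Since N is not a descendant of the intervened variable, it is unaffected.
N = -2·D + 1  [with D=-1]  = 3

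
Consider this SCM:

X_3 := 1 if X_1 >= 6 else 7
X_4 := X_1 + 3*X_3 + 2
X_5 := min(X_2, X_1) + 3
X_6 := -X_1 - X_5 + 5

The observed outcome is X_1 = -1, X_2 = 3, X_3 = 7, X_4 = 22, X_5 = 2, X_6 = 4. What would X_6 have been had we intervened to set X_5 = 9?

The intervention breaks the incoming arrows to X_5: X_5 := min(X_2, X_1) + 3 no longer applies, and X_5 = 9.
X_6 = -X_1 - X_5 + 5  [with X_1=-1, X_5=9]  = -3

-3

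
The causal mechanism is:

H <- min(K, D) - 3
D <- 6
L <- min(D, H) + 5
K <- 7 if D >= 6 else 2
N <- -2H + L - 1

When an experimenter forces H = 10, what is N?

-10

do(H=10) replaces the equation H <- min(K, D) - 3 with the constant H = 10.
L = min(D, H) + 5  [with D=6, H=10]  = 11
N = -2H + L - 1  [with H=10, L=11]  = -10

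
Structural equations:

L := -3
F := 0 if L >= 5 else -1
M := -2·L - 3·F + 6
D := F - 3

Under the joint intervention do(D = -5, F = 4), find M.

Setting D = -5, F = 4 by intervention discards those variables' equations.
M = -2·L - 3·F + 6  [with L=-3, F=4]  = 0

0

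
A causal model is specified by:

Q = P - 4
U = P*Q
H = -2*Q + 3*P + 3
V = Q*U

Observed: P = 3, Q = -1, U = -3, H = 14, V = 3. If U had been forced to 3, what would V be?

-3

do(U=3) replaces the equation U = P*Q with the constant U = 3.
Q = P - 4  [with P=3]  = -1
V = Q*U  [with Q=-1, U=3]  = -3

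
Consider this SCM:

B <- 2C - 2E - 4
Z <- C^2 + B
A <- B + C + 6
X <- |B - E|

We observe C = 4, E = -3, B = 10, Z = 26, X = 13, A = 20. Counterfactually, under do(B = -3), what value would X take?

do(B=-3) replaces the equation B <- 2C - 2E - 4 with the constant B = -3.
X = |B - E|  [with B=-3, E=-3]  = 0

0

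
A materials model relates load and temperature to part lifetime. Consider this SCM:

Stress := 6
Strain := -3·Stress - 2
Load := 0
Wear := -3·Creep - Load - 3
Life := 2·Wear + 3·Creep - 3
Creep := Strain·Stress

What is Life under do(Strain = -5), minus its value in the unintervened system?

The intervention breaks the incoming arrows to Strain: Strain := -3·Stress - 2 no longer applies, and Strain = -5.
Creep = Strain·Stress  [with Strain=-5, Stress=6]  = -30
Wear = -3·Creep - Load - 3  [with Creep=-30, Load=0]  = 87
Life = 2·Wear + 3·Creep - 3  [with Wear=87, Creep=-30]  = 81
Without intervention: Strain = -3·Stress - 2  [with Stress=6]  = -20; Creep = Strain·Stress  [with Strain=-20, Stress=6]  = -120; Wear = -3·Creep - Load - 3  [with Creep=-120, Load=0]  = 357; Life = 2·Wear + 3·Creep - 3  [with Wear=357, Creep=-120]  = 351.
Change = 81 − 351 = -270.

-270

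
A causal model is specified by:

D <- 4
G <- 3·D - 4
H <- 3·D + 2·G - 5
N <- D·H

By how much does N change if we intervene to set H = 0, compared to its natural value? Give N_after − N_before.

-92

The intervention breaks the incoming arrows to H: H <- 3·D + 2·G - 5 no longer applies, and H = 0.
N = D·H  [with D=4, H=0]  = 0
Without intervention: G = 3·D - 4  [with D=4]  = 8; H = 3·D + 2·G - 5  [with D=4, G=8]  = 23; N = D·H  [with D=4, H=23]  = 92.
Change = 0 − 92 = -92.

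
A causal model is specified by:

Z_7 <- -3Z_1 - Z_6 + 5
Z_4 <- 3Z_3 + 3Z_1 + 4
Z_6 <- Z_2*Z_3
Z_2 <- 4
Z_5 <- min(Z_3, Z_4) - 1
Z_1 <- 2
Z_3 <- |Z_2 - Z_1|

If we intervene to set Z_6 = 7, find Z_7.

Intervening sets Z_6 = 7 and removes its equation (Z_6 <- Z_2*Z_3).
Z_7 = -3Z_1 - Z_6 + 5  [with Z_1=2, Z_6=7]  = -8

-8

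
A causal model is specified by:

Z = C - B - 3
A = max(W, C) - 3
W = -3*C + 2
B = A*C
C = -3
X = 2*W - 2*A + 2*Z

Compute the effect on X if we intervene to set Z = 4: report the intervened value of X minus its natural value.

-28

The intervention breaks the incoming arrows to Z: Z = C - B - 3 no longer applies, and Z = 4.
W = -3*C + 2  [with C=-3]  = 11
A = max(W, C) - 3  [with W=11, C=-3]  = 8
X = 2*W - 2*A + 2*Z  [with W=11, A=8, Z=4]  = 14
Without intervention: W = -3*C + 2  [with C=-3]  = 11; A = max(W, C) - 3  [with W=11, C=-3]  = 8; B = A*C  [with A=8, C=-3]  = -24; Z = C - B - 3  [with C=-3, B=-24]  = 18; X = 2*W - 2*A + 2*Z  [with W=11, A=8, Z=18]  = 42.
Change = 14 − 42 = -28.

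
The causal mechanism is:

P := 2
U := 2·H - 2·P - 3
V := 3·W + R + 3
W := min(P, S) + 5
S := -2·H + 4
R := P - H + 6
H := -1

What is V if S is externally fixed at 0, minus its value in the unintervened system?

-6

The intervention breaks the incoming arrows to S: S := -2·H + 4 no longer applies, and S = 0.
W = min(P, S) + 5  [with P=2, S=0]  = 5
R = P - H + 6  [with P=2, H=-1]  = 9
V = 3·W + R + 3  [with W=5, R=9]  = 27
Without intervention: S = -2·H + 4  [with H=-1]  = 6; W = min(P, S) + 5  [with P=2, S=6]  = 7; R = P - H + 6  [with P=2, H=-1]  = 9; V = 3·W + R + 3  [with W=7, R=9]  = 33.
Change = 27 − 33 = -6.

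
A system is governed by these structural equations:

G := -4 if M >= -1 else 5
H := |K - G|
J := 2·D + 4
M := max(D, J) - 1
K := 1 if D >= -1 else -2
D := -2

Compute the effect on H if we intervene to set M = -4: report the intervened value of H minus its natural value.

5

Under do(M=-4), the mechanism M := max(D, J) - 1 is discarded; M is fixed at -4.
K = 1 if D >= -1 else -2  [with D=-2]  = -2
G = -4 if M >= -1 else 5  [with M=-4]  = 5
H = |K - G|  [with K=-2, G=5]  = 7
Without intervention: K = 1 if D >= -1 else -2  [with D=-2]  = -2; J = 2·D + 4  [with D=-2]  = 0; M = max(D, J) - 1  [with D=-2, J=0]  = -1; G = -4 if M >= -1 else 5  [with M=-1]  = -4; H = |K - G|  [with K=-2, G=-4]  = 2.
Change = 7 − 2 = 5.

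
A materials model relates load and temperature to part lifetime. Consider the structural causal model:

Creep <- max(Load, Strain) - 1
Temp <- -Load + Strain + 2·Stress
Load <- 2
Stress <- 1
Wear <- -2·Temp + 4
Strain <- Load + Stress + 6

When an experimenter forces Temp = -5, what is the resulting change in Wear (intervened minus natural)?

Under do(Temp=-5), the mechanism Temp <- -Load + Strain + 2·Stress is discarded; Temp is fixed at -5.
Wear = -2·Temp + 4  [with Temp=-5]  = 14
Without intervention: Strain = Load + Stress + 6  [with Load=2, Stress=1]  = 9; Temp = -Load + Strain + 2·Stress  [with Load=2, Strain=9, Stress=1]  = 9; Wear = -2·Temp + 4  [with Temp=9]  = -14.
Change = 14 − (-14) = 28.

28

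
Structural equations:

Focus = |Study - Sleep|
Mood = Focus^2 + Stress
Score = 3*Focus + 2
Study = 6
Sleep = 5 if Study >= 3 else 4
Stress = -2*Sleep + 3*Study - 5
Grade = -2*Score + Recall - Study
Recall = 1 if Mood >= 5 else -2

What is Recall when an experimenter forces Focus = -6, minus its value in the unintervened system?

3

The intervention breaks the incoming arrows to Focus: Focus = |Study - Sleep| no longer applies, and Focus = -6.
Sleep = 5 if Study >= 3 else 4  [with Study=6]  = 5
Stress = -2*Sleep + 3*Study - 5  [with Sleep=5, Study=6]  = 3
Mood = Focus^2 + Stress  [with Focus=-6, Stress=3]  = 39
Recall = 1 if Mood >= 5 else -2  [with Mood=39]  = 1
Without intervention: Sleep = 5 if Study >= 3 else 4  [with Study=6]  = 5; Stress = -2*Sleep + 3*Study - 5  [with Sleep=5, Study=6]  = 3; Focus = |Study - Sleep|  [with Study=6, Sleep=5]  = 1; Mood = Focus^2 + Stress  [with Focus=1, Stress=3]  = 4; Recall = 1 if Mood >= 5 else -2  [with Mood=4]  = -2.
Change = 1 − (-2) = 3.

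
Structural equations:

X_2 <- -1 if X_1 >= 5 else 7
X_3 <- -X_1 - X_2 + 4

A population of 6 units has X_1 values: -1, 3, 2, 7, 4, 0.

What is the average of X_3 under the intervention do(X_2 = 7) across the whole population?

Under do(X_2=7), X_2's equation is replaced by X_2=7 for every unit. Per-unit X_3: -2, -6, -5, -10, -7, -3. Mean = -5.5.

-5.5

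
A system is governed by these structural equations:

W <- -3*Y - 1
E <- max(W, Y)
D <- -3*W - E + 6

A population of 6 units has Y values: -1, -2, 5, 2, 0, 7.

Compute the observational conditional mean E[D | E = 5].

Conditioning on E=5 selects the 2 unit(s) with Y ∈ {-2, 5}. Their D values: -14, 49. Mean = 17.5.

17.5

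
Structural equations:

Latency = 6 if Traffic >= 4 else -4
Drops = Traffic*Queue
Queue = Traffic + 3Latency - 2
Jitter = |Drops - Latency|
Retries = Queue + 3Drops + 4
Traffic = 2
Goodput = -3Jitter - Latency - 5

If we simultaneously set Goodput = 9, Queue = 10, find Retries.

Under do(Goodput = 9, Queue = 10), each intervened variable's structural equation is replaced by its fixed value.
Drops = Traffic*Queue  [with Traffic=2, Queue=10]  = 20
Retries = Queue + 3Drops + 4  [with Queue=10, Drops=20]  = 74

74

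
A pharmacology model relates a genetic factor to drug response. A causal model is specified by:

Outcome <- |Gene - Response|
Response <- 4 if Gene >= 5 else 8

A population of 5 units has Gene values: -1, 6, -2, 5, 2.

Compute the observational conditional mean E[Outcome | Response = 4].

Observing Response=4 restricts to units where Response's equation naturally yields 4: Gene ∈ {6, 5}. In that subpopulation Outcome = 2, 1, mean 1.5.

1.5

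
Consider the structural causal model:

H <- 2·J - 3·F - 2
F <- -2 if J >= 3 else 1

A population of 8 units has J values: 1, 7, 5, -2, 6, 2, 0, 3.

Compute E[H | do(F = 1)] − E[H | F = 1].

Under do(F=1), F's equation is replaced by F=1 for every unit. Per-unit H: -3, 9, 5, -9, 7, -1, -5, 1. Mean = 0.5.
Conditioning on F=1 selects the 4 unit(s) with J ∈ {1, -2, 2, 0}. Their H values: -3, -9, -1, -5. Mean = -4.5.
Difference = 0.5 − (-4.5) = 5.

5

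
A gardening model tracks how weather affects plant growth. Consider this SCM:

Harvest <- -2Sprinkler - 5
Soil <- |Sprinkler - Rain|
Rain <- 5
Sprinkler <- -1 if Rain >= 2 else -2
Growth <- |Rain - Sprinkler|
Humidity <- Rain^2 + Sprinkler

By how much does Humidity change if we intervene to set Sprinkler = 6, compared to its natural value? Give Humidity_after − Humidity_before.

do(Sprinkler=6) replaces the equation Sprinkler <- -1 if Rain >= 2 else -2 with the constant Sprinkler = 6.
Humidity = Rain^2 + Sprinkler  [with Rain=5, Sprinkler=6]  = 31
Without intervention: Sprinkler = -1 if Rain >= 2 else -2  [with Rain=5]  = -1; Humidity = Rain^2 + Sprinkler  [with Rain=5, Sprinkler=-1]  = 24.
Change = 31 − 24 = 7.

7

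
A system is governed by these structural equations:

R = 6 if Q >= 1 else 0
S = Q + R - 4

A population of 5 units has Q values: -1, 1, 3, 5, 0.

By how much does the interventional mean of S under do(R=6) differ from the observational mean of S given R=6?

The intervention sets R=6 in all 5 units regardless of Q. Recomputing S per unit gives 1, 3, 5, 7, 2; average 3.6.
Observing R=6 restricts to units where R's equation naturally yields 6: Q ∈ {1, 3, 5}. In that subpopulation S = 3, 5, 7, mean 5.
Difference = 3.6 − 5 = -1.4.

-1.4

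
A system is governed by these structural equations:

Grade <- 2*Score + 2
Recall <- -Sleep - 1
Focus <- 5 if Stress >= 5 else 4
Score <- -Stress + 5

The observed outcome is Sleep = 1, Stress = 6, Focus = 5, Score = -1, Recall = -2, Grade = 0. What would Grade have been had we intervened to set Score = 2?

6

Under do(Score=2), the mechanism Score <- -Stress + 5 is discarded; Score is fixed at 2.
Grade = 2*Score + 2  [with Score=2]  = 6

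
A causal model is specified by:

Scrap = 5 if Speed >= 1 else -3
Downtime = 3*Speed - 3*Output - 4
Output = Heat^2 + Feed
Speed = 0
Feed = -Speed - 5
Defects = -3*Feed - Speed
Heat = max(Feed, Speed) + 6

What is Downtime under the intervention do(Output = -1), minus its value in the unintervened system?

96

Intervening sets Output = -1 and removes its equation (Output = Heat^2 + Feed).
Downtime = 3*Speed - 3*Output - 4  [with Speed=0, Output=-1]  = -1
Without intervention: Feed = -Speed - 5  [with Speed=0]  = -5; Heat = max(Feed, Speed) + 6  [with Feed=-5, Speed=0]  = 6; Output = Heat^2 + Feed  [with Heat=6, Feed=-5]  = 31; Downtime = 3*Speed - 3*Output - 4  [with Speed=0, Output=31]  = -97.
Change = -1 − (-97) = 96.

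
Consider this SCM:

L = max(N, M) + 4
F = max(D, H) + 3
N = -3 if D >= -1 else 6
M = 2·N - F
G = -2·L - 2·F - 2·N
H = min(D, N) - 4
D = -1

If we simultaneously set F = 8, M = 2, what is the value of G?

-22

Under do(F = 8, M = 2), each intervened variable's structural equation is replaced by its fixed value.
N = -3 if D >= -1 else 6  [with D=-1]  = -3
L = max(N, M) + 4  [with N=-3, M=2]  = 6
G = -2·L - 2·F - 2·N  [with L=6, F=8, N=-3]  = -22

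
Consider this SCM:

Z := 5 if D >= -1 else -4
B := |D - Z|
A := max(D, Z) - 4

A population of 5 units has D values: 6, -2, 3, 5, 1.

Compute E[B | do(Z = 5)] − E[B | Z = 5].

do(Z=5) breaks Z's dependence on D. With Z=5 fixed, B across the units is 1, 7, 2, 0, 4, mean 2.8.
E[B|Z=5] averages over only the 4 units with Z=5 (D = 6, 3, 5, 1): B = 1, 2, 0, 4, mean 1.75.
Difference = 2.8 − 1.75 = 1.05.

1.05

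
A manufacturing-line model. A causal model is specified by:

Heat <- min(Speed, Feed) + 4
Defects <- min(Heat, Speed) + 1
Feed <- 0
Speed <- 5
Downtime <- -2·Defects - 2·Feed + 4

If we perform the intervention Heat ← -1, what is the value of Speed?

5

Under do(Heat=-1), the mechanism Heat <- min(Speed, Feed) + 4 is discarded; Heat is fixed at -1.
Speed is not downstream of the intervention, so its value is determined by the original equations.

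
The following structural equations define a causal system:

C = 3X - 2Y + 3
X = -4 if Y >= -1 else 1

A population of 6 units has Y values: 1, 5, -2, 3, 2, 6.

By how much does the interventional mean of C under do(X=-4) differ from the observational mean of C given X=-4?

The intervention sets X=-4 in all 6 units regardless of Y. Recomputing C per unit gives -11, -19, -5, -15, -13, -21; average -14.
Observing X=-4 restricts to units where X's equation naturally yields -4: Y ∈ {1, 5, 3, 2, 6}. In that subpopulation C = -11, -19, -15, -13, -21, mean -15.8.
Difference = -14 − (-15.8) = 1.8.

1.8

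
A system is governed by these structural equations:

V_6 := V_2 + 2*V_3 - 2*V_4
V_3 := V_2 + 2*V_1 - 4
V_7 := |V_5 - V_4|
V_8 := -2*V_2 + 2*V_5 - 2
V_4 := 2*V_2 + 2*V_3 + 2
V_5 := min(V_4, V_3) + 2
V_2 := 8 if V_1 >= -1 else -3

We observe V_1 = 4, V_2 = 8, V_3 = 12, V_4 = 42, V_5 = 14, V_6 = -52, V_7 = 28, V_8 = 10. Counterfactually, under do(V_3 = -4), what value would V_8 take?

-22

The intervention breaks the incoming arrows to V_3: V_3 := V_2 + 2*V_1 - 4 no longer applies, and V_3 = -4.
V_2 = 8 if V_1 >= -1 else -3  [with V_1=4]  = 8
V_4 = 2*V_2 + 2*V_3 + 2  [with V_2=8, V_3=-4]  = 10
V_5 = min(V_4, V_3) + 2  [with V_4=10, V_3=-4]  = -2
V_8 = -2*V_2 + 2*V_5 - 2  [with V_2=8, V_5=-2]  = -22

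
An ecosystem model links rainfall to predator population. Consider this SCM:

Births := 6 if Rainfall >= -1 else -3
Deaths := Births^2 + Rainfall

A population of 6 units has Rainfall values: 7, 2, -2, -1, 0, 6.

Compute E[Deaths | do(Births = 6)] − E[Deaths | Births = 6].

-0.8

Every unit gets Births=6 under the intervention. Deaths values become 43, 38, 34, 35, 36, 42; E[Deaths|do(Births=6)] = 38.
Observing Births=6 restricts to units where Births's equation naturally yields 6: Rainfall ∈ {7, 2, -1, 0, 6}. In that subpopulation Deaths = 43, 38, 35, 36, 42, mean 38.8.
Difference = 38 − 38.8 = -0.8.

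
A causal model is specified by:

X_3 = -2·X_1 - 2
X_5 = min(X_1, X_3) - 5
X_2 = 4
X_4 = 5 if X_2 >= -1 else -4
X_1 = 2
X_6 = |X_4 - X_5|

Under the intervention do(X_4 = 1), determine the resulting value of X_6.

12

Under do(X_4=1), the mechanism X_4 = 5 if X_2 >= -1 else -4 is discarded; X_4 is fixed at 1.
X_3 = -2·X_1 - 2  [with X_1=2]  = -6
X_5 = min(X_1, X_3) - 5  [with X_1=2, X_3=-6]  = -11
X_6 = |X_4 - X_5|  [with X_4=1, X_5=-11]  = 12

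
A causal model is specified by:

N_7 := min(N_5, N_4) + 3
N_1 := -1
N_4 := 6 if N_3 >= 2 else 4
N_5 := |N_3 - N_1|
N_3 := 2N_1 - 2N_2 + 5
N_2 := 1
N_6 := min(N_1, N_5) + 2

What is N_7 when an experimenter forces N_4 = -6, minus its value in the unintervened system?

-8

The intervention breaks the incoming arrows to N_4: N_4 := 6 if N_3 >= 2 else 4 no longer applies, and N_4 = -6.
N_3 = 2N_1 - 2N_2 + 5  [with N_1=-1, N_2=1]  = 1
N_5 = |N_3 - N_1|  [with N_3=1, N_1=-1]  = 2
N_7 = min(N_5, N_4) + 3  [with N_5=2, N_4=-6]  = -3
Without intervention: N_3 = 2N_1 - 2N_2 + 5  [with N_1=-1, N_2=1]  = 1; N_4 = 6 if N_3 >= 2 else 4  [with N_3=1]  = 4; N_5 = |N_3 - N_1|  [with N_3=1, N_1=-1]  = 2; N_7 = min(N_5, N_4) + 3  [with N_5=2, N_4=4]  = 5.
Change = -3 − 5 = -8.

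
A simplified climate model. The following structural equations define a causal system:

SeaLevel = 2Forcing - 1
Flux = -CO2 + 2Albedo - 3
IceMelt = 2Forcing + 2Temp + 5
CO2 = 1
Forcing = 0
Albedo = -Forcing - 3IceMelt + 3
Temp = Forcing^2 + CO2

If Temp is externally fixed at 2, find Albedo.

do(Temp=2) replaces the equation Temp = Forcing^2 + CO2 with the constant Temp = 2.
IceMelt = 2Forcing + 2Temp + 5  [with Forcing=0, Temp=2]  = 9
Albedo = -Forcing - 3IceMelt + 3  [with Forcing=0, IceMelt=9]  = -24

-24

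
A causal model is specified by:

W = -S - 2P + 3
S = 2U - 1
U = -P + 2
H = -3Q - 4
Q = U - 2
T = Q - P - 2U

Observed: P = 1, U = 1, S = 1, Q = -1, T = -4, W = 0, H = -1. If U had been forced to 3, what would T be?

do(U=3) replaces the equation U = -P + 2 with the constant U = 3.
Q = U - 2  [with U=3]  = 1
T = Q - P - 2U  [with Q=1, P=1, U=3]  = -6

-6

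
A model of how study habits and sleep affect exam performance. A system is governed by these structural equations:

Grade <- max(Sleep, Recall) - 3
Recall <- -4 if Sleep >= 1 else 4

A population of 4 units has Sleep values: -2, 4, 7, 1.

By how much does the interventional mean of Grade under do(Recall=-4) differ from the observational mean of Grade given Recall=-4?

-1.5

Under do(Recall=-4), Recall's equation is replaced by Recall=-4 for every unit. Per-unit Grade: -5, 1, 4, -2. Mean = -0.5.
Conditioning on Recall=-4 selects the 3 unit(s) with Sleep ∈ {4, 7, 1}. Their Grade values: 1, 4, -2. Mean = 1.
Difference = -0.5 − 1 = -1.5.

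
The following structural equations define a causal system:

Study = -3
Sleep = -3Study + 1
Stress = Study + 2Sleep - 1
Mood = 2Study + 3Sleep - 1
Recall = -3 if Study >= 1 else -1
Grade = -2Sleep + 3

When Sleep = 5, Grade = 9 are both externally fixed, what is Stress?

6

The joint intervention fixes Sleep = 5, Grade = 9, removing each variable's own equation.
Stress = Study + 2Sleep - 1  [with Study=-3, Sleep=5]  = 6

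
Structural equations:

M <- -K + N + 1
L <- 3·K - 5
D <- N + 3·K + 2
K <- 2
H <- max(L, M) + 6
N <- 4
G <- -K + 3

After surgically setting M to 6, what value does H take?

12

Under do(M=6), the mechanism M <- -K + N + 1 is discarded; M is fixed at 6.
L = 3·K - 5  [with K=2]  = 1
H = max(L, M) + 6  [with L=1, M=6]  = 12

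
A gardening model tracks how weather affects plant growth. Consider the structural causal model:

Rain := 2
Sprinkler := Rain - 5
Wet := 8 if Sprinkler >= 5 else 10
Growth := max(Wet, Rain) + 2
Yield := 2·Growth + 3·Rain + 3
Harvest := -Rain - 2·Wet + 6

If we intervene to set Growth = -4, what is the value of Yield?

Intervening sets Growth = -4 and removes its equation (Growth := max(Wet, Rain) + 2).
Yield = 2·Growth + 3·Rain + 3  [with Growth=-4, Rain=2]  = 1

1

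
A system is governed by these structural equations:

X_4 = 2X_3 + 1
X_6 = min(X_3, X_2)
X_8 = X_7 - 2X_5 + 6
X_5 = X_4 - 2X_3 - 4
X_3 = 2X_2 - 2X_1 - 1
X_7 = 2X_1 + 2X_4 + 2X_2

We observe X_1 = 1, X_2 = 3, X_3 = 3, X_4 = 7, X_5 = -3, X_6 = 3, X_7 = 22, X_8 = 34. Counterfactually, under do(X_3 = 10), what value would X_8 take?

62

The intervention breaks the incoming arrows to X_3: X_3 = 2X_2 - 2X_1 - 1 no longer applies, and X_3 = 10.
X_4 = 2X_3 + 1  [with X_3=10]  = 21
X_5 = X_4 - 2X_3 - 4  [with X_4=21, X_3=10]  = -3
X_7 = 2X_1 + 2X_4 + 2X_2  [with X_1=1, X_4=21, X_2=3]  = 50
X_8 = X_7 - 2X_5 + 6  [with X_7=50, X_5=-3]  = 62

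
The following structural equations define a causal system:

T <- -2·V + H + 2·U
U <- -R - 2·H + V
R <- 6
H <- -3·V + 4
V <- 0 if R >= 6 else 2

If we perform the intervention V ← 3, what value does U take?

7

Under do(V=3), the mechanism V <- 0 if R >= 6 else 2 is discarded; V is fixed at 3.
H = -3·V + 4  [with V=3]  = -5
U = -R - 2·H + V  [with R=6, H=-5, V=3]  = 7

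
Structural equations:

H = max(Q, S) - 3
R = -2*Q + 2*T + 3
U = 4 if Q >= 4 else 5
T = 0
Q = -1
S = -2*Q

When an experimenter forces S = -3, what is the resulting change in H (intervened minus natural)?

The intervention breaks the incoming arrows to S: S = -2*Q no longer applies, and S = -3.
H = max(Q, S) - 3  [with Q=-1, S=-3]  = -4
Without intervention: S = -2*Q  [with Q=-1]  = 2; H = max(Q, S) - 3  [with Q=-1, S=2]  = -1.
Change = -4 − (-1) = -3.

-3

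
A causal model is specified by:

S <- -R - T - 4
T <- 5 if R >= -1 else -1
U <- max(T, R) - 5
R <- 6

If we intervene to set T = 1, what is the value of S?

Under do(T=1), the mechanism T <- 5 if R >= -1 else -1 is discarded; T is fixed at 1.
S = -R - T - 4  [with R=6, T=1]  = -11

-11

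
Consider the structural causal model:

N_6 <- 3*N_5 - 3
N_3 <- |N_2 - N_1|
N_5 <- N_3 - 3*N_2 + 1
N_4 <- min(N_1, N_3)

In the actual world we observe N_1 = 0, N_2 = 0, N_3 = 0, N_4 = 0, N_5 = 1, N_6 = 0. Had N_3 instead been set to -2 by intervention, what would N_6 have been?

-6

The intervention breaks the incoming arrows to N_3: N_3 <- |N_2 - N_1| no longer applies, and N_3 = -2.
N_5 = N_3 - 3*N_2 + 1  [with N_3=-2, N_2=0]  = -1
N_6 = 3*N_5 - 3  [with N_5=-1]  = -6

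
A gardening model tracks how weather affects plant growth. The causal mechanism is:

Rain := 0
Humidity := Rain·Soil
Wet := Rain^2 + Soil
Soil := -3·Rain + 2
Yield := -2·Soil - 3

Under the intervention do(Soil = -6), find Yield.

do(Soil=-6) replaces the equation Soil := -3·Rain + 2 with the constant Soil = -6.
Yield = -2·Soil - 3  [with Soil=-6]  = 9

9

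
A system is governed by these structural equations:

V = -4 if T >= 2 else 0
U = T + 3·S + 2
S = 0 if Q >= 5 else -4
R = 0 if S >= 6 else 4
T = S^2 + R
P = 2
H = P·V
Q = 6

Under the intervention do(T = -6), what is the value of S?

0

do(T=-6) replaces the equation T = S^2 + R with the constant T = -6.
S is not downstream of the intervention, so its value is determined by the original equations.
S = 0 if Q >= 5 else -4  [with Q=6]  = 0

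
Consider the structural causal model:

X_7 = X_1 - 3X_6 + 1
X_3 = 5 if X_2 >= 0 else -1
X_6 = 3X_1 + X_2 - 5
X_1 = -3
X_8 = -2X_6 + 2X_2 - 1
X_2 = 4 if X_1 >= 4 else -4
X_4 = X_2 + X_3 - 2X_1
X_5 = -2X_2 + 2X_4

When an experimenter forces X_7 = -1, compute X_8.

27

do(X_7=-1) replaces the equation X_7 = X_1 - 3X_6 + 1 with the constant X_7 = -1.
X_8 is not downstream of the intervention, so its value is determined by the original equations.
X_2 = 4 if X_1 >= 4 else -4  [with X_1=-3]  = -4
X_6 = 3X_1 + X_2 - 5  [with X_1=-3, X_2=-4]  = -18
X_8 = -2X_6 + 2X_2 - 1  [with X_6=-18, X_2=-4]  = 27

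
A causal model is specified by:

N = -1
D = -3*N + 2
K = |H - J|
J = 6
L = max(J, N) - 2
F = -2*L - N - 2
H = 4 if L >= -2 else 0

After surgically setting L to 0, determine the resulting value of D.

The intervention breaks the incoming arrows to L: L = max(J, N) - 2 no longer applies, and L = 0.
No directed path runs from L to D, so D keeps its natural value.
D = -3*N + 2  [with N=-1]  = 5

5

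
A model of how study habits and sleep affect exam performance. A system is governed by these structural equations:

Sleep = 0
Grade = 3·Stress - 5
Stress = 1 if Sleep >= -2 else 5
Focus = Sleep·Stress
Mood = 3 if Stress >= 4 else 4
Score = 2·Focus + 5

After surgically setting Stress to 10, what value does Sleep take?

0

Under do(Stress=10), the mechanism Stress = 1 if Sleep >= -2 else 5 is discarded; Stress is fixed at 10.
Sleep is not downstream of the intervention, so its value is determined by the original equations.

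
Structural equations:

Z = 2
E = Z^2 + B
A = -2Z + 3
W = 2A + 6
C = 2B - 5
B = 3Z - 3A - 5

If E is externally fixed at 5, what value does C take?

The intervention breaks the incoming arrows to E: E = Z^2 + B no longer applies, and E = 5.
Since C is not a descendant of the intervened variable, it is unaffected.
A = -2Z + 3  [with Z=2]  = -1
B = 3Z - 3A - 5  [with Z=2, A=-1]  = 4
C = 2B - 5  [with B=4]  = 3

3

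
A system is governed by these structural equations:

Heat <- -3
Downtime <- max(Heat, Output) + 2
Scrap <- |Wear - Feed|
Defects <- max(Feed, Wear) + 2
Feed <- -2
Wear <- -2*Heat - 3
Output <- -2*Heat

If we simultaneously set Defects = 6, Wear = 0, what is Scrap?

The joint intervention fixes Defects = 6, Wear = 0, removing each variable's own equation.
Scrap = |Wear - Feed|  [with Wear=0, Feed=-2]  = 2

2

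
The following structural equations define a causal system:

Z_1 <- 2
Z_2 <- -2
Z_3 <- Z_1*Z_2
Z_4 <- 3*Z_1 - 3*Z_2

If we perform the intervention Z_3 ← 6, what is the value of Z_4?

12

The intervention breaks the incoming arrows to Z_3: Z_3 <- Z_1*Z_2 no longer applies, and Z_3 = 6.
Z_4 is not downstream of the intervention, so its value is determined by the original equations.
Z_4 = 3*Z_1 - 3*Z_2  [with Z_1=2, Z_2=-2]  = 12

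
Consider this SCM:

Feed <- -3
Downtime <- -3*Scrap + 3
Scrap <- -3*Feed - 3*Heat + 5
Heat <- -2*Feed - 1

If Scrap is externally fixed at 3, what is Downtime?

-6

The intervention breaks the incoming arrows to Scrap: Scrap <- -3*Feed - 3*Heat + 5 no longer applies, and Scrap = 3.
Downtime = -3*Scrap + 3  [with Scrap=3]  = -6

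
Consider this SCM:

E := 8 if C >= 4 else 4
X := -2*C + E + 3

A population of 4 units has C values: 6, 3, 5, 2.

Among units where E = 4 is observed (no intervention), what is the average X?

2

Observing E=4 restricts to units where E's equation naturally yields 4: C ∈ {3, 2}. In that subpopulation X = 1, 3, mean 2.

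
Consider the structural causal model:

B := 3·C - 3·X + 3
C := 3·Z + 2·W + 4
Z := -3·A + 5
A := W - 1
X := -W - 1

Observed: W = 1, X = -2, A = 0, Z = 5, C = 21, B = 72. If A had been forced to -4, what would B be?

The intervention breaks the incoming arrows to A: A := W - 1 no longer applies, and A = -4.
X = -W - 1  [with W=1]  = -2
Z = -3·A + 5  [with A=-4]  = 17
C = 3·Z + 2·W + 4  [with Z=17, W=1]  = 57
B = 3·C - 3·X + 3  [with C=57, X=-2]  = 180

180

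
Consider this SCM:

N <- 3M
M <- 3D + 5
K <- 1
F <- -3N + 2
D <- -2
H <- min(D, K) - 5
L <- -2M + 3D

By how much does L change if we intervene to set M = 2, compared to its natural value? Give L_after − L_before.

The intervention breaks the incoming arrows to M: M <- 3D + 5 no longer applies, and M = 2.
L = -2M + 3D  [with M=2, D=-2]  = -10
Without intervention: M = 3D + 5  [with D=-2]  = -1; L = -2M + 3D  [with M=-1, D=-2]  = -4.
Change = -10 − (-4) = -6.

-6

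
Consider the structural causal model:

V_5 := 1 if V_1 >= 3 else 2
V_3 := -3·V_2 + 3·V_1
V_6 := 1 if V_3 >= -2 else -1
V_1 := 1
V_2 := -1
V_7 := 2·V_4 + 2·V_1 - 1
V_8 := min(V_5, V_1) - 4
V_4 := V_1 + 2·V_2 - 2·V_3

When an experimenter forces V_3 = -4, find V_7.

The intervention breaks the incoming arrows to V_3: V_3 := -3·V_2 + 3·V_1 no longer applies, and V_3 = -4.
V_4 = V_1 + 2·V_2 - 2·V_3  [with V_1=1, V_2=-1, V_3=-4]  = 7
V_7 = 2·V_4 + 2·V_1 - 1  [with V_4=7, V_1=1]  = 15

15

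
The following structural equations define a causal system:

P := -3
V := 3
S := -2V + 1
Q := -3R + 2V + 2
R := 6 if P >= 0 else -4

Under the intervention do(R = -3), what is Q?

17

The intervention breaks the incoming arrows to R: R := 6 if P >= 0 else -4 no longer applies, and R = -3.
Q = -3R + 2V + 2  [with R=-3, V=3]  = 17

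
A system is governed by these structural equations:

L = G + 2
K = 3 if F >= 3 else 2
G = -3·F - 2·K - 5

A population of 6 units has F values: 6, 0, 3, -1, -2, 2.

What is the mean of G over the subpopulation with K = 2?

Observing K=2 restricts to units where K's equation naturally yields 2: F ∈ {0, -1, -2, 2}. In that subpopulation G = -9, -6, -3, -15, mean -8.25.

-8.25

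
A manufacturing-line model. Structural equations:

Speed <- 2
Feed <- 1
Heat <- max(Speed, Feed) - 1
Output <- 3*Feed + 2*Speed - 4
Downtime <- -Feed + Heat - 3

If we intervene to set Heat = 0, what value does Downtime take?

-4

do(Heat=0) replaces the equation Heat <- max(Speed, Feed) - 1 with the constant Heat = 0.
Downtime = -Feed + Heat - 3  [with Feed=1, Heat=0]  = -4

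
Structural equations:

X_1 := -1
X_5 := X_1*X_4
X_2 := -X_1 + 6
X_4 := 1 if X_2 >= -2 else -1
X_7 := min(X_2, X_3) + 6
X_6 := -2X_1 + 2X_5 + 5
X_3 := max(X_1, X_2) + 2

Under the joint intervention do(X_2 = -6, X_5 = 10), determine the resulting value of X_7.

0

The joint intervention fixes X_2 = -6, X_5 = 10, removing each variable's own equation.
X_3 = max(X_1, X_2) + 2  [with X_1=-1, X_2=-6]  = 1
X_7 = min(X_2, X_3) + 6  [with X_2=-6, X_3=1]  = 0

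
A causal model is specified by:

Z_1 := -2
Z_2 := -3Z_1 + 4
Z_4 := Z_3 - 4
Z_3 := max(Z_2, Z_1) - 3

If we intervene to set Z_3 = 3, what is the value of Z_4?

-1

The intervention breaks the incoming arrows to Z_3: Z_3 := max(Z_2, Z_1) - 3 no longer applies, and Z_3 = 3.
Z_4 = Z_3 - 4  [with Z_3=3]  = -1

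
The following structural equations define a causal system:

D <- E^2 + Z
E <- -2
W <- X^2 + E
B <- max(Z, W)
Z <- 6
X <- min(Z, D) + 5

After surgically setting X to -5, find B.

Under do(X=-5), the mechanism X <- min(Z, D) + 5 is discarded; X is fixed at -5.
W = X^2 + E  [with X=-5, E=-2]  = 23
B = max(Z, W)  [with Z=6, W=23]  = 23

23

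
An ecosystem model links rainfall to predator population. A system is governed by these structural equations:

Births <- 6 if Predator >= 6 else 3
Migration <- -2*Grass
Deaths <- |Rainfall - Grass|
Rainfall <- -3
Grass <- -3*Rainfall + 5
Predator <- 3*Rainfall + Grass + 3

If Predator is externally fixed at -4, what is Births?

3

The intervention breaks the incoming arrows to Predator: Predator <- 3*Rainfall + Grass + 3 no longer applies, and Predator = -4.
Births = 6 if Predator >= 6 else 3  [with Predator=-4]  = 3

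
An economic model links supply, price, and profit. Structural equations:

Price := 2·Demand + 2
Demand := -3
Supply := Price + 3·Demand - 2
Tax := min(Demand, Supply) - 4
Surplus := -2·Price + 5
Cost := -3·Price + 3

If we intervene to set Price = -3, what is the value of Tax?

do(Price=-3) replaces the equation Price := 2·Demand + 2 with the constant Price = -3.
Supply = Price + 3·Demand - 2  [with Price=-3, Demand=-3]  = -14
Tax = min(Demand, Supply) - 4  [with Demand=-3, Supply=-14]  = -18

-18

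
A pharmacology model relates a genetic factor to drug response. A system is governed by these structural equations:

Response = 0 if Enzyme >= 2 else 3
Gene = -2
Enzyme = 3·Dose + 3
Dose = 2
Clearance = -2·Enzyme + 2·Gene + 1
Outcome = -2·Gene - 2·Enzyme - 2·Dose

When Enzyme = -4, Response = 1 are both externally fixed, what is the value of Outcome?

8

Setting Enzyme = -4, Response = 1 by intervention discards those variables' equations.
Outcome = -2·Gene - 2·Enzyme - 2·Dose  [with Gene=-2, Enzyme=-4, Dose=2]  = 8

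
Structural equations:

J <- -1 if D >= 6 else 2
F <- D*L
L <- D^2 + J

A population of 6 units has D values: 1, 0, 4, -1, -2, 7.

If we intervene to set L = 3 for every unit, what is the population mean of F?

4.5

The intervention sets L=3 in all 6 units regardless of D. Recomputing F per unit gives 3, 0, 12, -3, -6, 21; average 4.5.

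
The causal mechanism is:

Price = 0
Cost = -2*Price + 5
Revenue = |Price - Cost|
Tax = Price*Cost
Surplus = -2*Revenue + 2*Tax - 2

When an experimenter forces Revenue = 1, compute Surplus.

-4

do(Revenue=1) replaces the equation Revenue = |Price - Cost| with the constant Revenue = 1.
Cost = -2*Price + 5  [with Price=0]  = 5
Tax = Price*Cost  [with Price=0, Cost=5]  = 0
Surplus = -2*Revenue + 2*Tax - 2  [with Revenue=1, Tax=0]  = -4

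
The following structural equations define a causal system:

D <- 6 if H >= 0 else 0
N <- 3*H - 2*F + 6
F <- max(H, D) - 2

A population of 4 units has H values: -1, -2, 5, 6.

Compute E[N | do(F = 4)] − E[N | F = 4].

-10.5

Every unit gets F=4 under the intervention. N values become -5, -8, 13, 16; E[N|do(F=4)] = 4.
E[N|F=4] averages over only the 2 units with F=4 (H = 5, 6): N = 13, 16, mean 14.5.
Difference = 4 − 14.5 = -10.5.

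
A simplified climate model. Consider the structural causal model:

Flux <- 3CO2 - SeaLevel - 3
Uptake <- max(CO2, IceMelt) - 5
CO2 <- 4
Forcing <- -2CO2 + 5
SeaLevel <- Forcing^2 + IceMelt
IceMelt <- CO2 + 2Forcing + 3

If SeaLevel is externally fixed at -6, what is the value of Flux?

15

Intervening sets SeaLevel = -6 and removes its equation (SeaLevel <- Forcing^2 + IceMelt).
Flux = 3CO2 - SeaLevel - 3  [with CO2=4, SeaLevel=-6]  = 15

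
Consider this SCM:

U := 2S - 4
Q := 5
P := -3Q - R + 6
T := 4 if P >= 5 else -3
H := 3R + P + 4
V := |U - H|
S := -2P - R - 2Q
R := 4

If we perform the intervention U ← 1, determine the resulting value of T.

-3

Intervening sets U = 1 and removes its equation (U := 2S - 4).
No directed path runs from U to T, so T keeps its natural value.
P = -3Q - R + 6  [with Q=5, R=4]  = -13
T = 4 if P >= 5 else -3  [with P=-13]  = -3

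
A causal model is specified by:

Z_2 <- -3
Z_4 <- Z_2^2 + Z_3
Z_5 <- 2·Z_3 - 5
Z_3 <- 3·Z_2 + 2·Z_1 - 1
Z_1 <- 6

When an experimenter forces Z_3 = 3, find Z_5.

1

do(Z_3=3) replaces the equation Z_3 <- 3·Z_2 + 2·Z_1 - 1 with the constant Z_3 = 3.
Z_5 = 2·Z_3 - 5  [with Z_3=3]  = 1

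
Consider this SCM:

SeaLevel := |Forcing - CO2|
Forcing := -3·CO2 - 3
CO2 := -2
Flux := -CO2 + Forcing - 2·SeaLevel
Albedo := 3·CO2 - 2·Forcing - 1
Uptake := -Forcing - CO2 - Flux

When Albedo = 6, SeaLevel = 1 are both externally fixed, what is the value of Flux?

3

Setting Albedo = 6, SeaLevel = 1 by intervention discards those variables' equations.
Forcing = -3·CO2 - 3  [with CO2=-2]  = 3
Flux = -CO2 + Forcing - 2·SeaLevel  [with CO2=-2, Forcing=3, SeaLevel=1]  = 3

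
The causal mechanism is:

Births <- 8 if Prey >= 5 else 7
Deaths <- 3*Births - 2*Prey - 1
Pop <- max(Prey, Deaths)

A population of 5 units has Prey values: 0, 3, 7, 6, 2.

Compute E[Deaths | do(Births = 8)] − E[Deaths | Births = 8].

The intervention sets Births=8 in all 5 units regardless of Prey. Recomputing Deaths per unit gives 23, 17, 9, 11, 19; average 15.8.
Conditioning on Births=8 selects the 2 unit(s) with Prey ∈ {7, 6}. Their Deaths values: 9, 11. Mean = 10.
Difference = 15.8 − 10 = 5.8.

5.8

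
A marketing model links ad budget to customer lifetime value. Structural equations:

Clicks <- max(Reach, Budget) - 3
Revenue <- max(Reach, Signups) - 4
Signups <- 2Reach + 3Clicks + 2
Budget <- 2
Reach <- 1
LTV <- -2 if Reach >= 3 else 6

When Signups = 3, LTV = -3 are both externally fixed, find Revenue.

Setting Signups = 3, LTV = -3 by intervention discards those variables' equations.
Revenue = max(Reach, Signups) - 4  [with Reach=1, Signups=3]  = -1

-1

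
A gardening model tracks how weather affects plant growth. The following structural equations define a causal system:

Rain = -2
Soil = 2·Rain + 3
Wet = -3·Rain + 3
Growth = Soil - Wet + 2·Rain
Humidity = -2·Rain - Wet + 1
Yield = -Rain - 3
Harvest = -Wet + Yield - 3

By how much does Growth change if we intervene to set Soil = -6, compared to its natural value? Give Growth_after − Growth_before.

Under do(Soil=-6), the mechanism Soil = 2·Rain + 3 is discarded; Soil is fixed at -6.
Wet = -3·Rain + 3  [with Rain=-2]  = 9
Growth = Soil - Wet + 2·Rain  [with Soil=-6, Wet=9, Rain=-2]  = -19
Without intervention: Soil = 2·Rain + 3  [with Rain=-2]  = -1; Wet = -3·Rain + 3  [with Rain=-2]  = 9; Growth = Soil - Wet + 2·Rain  [with Soil=-1, Wet=9, Rain=-2]  = -14.
Change = -19 − (-14) = -5.

-5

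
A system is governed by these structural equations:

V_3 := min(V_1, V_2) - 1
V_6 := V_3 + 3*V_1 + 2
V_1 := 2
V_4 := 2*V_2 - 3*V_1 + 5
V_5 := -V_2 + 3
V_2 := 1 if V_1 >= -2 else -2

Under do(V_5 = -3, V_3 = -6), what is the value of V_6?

The joint intervention fixes V_5 = -3, V_3 = -6, removing each variable's own equation.
V_6 = V_3 + 3*V_1 + 2  [with V_3=-6, V_1=2]  = 2

2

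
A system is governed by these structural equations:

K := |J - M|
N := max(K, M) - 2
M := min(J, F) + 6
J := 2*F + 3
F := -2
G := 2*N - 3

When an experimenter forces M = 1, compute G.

The intervention breaks the incoming arrows to M: M := min(J, F) + 6 no longer applies, and M = 1.
J = 2*F + 3  [with F=-2]  = -1
K = |J - M|  [with J=-1, M=1]  = 2
N = max(K, M) - 2  [with K=2, M=1]  = 0
G = 2*N - 3  [with N=0]  = -3

-3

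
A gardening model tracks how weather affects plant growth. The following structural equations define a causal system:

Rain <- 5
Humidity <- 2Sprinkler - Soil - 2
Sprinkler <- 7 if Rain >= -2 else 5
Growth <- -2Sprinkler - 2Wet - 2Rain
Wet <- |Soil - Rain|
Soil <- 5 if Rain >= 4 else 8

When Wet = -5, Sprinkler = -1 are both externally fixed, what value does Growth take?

The joint intervention fixes Wet = -5, Sprinkler = -1, removing each variable's own equation.
Growth = -2Sprinkler - 2Wet - 2Rain  [with Sprinkler=-1, Wet=-5, Rain=5]  = 2

2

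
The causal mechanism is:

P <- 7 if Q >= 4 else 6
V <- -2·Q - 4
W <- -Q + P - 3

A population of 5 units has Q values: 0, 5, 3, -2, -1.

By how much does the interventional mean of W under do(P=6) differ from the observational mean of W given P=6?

-1

Every unit gets P=6 under the intervention. W values become 3, -2, 0, 5, 4; E[W|do(P=6)] = 2.
Observing P=6 restricts to units where P's equation naturally yields 6: Q ∈ {0, 3, -2, -1}. In that subpopulation W = 3, 0, 5, 4, mean 3.
Difference = 2 − 3 = -1.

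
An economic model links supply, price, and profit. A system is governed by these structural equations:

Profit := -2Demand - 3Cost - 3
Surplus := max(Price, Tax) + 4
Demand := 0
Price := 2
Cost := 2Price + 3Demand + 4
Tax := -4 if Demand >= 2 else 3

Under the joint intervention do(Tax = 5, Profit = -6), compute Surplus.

The joint intervention fixes Tax = 5, Profit = -6, removing each variable's own equation.
Surplus = max(Price, Tax) + 4  [with Price=2, Tax=5]  = 9

9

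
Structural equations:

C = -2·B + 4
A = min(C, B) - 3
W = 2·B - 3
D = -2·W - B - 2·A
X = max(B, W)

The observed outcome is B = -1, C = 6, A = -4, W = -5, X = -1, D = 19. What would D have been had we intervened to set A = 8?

-5

The intervention breaks the incoming arrows to A: A = min(C, B) - 3 no longer applies, and A = 8.
W = 2·B - 3  [with B=-1]  = -5
D = -2·W - B - 2·A  [with W=-5, B=-1, A=8]  = -5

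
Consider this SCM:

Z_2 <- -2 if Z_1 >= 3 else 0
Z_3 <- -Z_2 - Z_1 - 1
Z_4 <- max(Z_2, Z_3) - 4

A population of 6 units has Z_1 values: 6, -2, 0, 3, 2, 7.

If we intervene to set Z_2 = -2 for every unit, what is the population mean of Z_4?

do(Z_2=-2) breaks Z_2's dependence on Z_1. With Z_2=-2 fixed, Z_4 across the units is -6, -1, -3, -6, -5, -6, mean -4.5.

-4.5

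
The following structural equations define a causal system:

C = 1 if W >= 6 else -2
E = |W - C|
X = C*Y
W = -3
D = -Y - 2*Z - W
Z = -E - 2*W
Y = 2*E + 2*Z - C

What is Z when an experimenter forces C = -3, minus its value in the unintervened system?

Under do(C=-3), the mechanism C = 1 if W >= 6 else -2 is discarded; C is fixed at -3.
E = |W - C|  [with W=-3, C=-3]  = 0
Z = -E - 2*W  [with E=0, W=-3]  = 6
Without intervention: C = 1 if W >= 6 else -2  [with W=-3]  = -2; E = |W - C|  [with W=-3, C=-2]  = 1; Z = -E - 2*W  [with E=1, W=-3]  = 5.
Change = 6 − 5 = 1.

1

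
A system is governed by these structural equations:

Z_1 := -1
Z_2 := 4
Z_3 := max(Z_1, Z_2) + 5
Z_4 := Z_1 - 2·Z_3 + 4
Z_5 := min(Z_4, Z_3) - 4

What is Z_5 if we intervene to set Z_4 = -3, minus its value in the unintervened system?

12

Intervening sets Z_4 = -3 and removes its equation (Z_4 := Z_1 - 2·Z_3 + 4).
Z_3 = max(Z_1, Z_2) + 5  [with Z_1=-1, Z_2=4]  = 9
Z_5 = min(Z_4, Z_3) - 4  [with Z_4=-3, Z_3=9]  = -7
Without intervention: Z_3 = max(Z_1, Z_2) + 5  [with Z_1=-1, Z_2=4]  = 9; Z_4 = Z_1 - 2·Z_3 + 4  [with Z_1=-1, Z_3=9]  = -15; Z_5 = min(Z_4, Z_3) - 4  [with Z_4=-15, Z_3=9]  = -19.
Change = -7 − (-19) = 12.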